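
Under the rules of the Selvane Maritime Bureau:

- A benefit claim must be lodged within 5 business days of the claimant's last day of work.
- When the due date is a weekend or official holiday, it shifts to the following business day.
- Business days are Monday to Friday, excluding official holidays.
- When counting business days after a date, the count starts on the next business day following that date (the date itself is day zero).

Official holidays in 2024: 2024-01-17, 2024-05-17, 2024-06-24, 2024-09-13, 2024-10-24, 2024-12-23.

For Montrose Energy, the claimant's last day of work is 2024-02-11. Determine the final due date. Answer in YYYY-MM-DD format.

2024-02-16

Starting the day after 2024-02-11 and counting 5 business days lands on 2024-02-16.
2024-02-16 falls on a Friday, which is a business day, so no adjustment is needed.
So the filing is due 2024-02-16.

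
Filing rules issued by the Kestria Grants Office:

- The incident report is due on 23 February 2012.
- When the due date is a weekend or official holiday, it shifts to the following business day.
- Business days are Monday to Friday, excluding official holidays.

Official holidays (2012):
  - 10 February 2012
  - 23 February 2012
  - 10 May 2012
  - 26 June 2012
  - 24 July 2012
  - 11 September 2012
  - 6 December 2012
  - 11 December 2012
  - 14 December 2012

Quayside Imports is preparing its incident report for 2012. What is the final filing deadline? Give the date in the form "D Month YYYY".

Start from the fixed due date, 23 February 2012.
23 February 2012 is a listed holiday, so it moves to the next business day, 24 February 2012 (Friday).
So the filing is due 24 February 2012.

24 February 2012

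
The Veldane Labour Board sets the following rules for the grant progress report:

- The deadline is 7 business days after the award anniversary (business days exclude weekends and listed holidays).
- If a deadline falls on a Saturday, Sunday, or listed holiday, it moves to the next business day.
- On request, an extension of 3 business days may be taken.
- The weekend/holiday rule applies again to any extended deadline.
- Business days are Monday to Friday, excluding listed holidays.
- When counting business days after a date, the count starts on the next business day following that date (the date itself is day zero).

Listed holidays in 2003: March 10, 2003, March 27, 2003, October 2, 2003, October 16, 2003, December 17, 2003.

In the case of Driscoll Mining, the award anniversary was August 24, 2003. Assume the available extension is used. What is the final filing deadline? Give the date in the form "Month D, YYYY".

September 5, 2003

7 business days after August 24, 2003, excluding weekends and holidays, is September 2, 2003.
September 2, 2003 is a Tuesday and not a listed holiday, so it stands.
Counting 3 further business days from September 2, 2003 reaches September 5, 2003.
September 5, 2003 falls on a Friday, which is a business day, so no adjustment is needed.
Final deadline: September 5, 2003.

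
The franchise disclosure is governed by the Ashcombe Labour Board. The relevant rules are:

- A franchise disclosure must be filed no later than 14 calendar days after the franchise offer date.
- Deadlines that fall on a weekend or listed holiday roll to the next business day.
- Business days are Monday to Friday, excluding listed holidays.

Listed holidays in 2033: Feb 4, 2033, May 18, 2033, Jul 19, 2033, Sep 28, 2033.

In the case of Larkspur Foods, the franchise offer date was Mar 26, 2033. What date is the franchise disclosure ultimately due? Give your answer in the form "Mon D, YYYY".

Apr 11, 2033

Trigger date Mar 26, 2033 + 14 calendar days = Apr 9, 2033.
Apr 9, 2033 is a Saturday, so it moves to the next business day, Apr 11, 2033 (Monday).
So the filing is due Apr 11, 2033.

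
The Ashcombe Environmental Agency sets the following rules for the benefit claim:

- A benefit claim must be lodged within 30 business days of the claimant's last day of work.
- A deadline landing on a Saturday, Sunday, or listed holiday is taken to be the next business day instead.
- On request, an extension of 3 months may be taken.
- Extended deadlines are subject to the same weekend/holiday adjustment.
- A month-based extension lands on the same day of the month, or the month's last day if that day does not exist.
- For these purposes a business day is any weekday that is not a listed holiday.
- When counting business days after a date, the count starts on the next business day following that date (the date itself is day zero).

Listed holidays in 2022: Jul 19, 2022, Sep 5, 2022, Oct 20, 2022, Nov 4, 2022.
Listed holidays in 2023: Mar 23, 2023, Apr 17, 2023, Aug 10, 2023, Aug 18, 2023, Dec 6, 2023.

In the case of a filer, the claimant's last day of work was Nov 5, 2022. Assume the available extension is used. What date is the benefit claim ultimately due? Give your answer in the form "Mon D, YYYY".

30 business days after Nov 5, 2022, excluding weekends and holidays, is Dec 16, 2022.
Dec 16, 2022 falls on a Friday, which is a business day, so no adjustment is needed.
Add 3 months to Dec 16, 2022: Mar 16, 2023.
Mar 16, 2023 falls on a Thursday, which is a business day, so no adjustment is needed.
So the filing is due Mar 16, 2023.

Mar 16, 2023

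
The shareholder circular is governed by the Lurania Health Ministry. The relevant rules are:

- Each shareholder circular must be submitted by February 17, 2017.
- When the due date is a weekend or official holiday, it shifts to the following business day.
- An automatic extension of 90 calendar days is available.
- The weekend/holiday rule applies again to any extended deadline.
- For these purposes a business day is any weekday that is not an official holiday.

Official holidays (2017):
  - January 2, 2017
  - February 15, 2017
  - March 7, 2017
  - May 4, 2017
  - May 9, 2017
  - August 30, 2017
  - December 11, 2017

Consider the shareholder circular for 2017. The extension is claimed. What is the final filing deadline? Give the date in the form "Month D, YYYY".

May 18, 2017

Start from the fixed due date, February 17, 2017.
February 17, 2017 falls on a Friday, which is a business day, so no adjustment is needed.
Add the 90 calendar-day extension to February 17, 2017: May 18, 2017.
May 18, 2017 (Thursday) is already a business day.
So the filing is due May 18, 2017.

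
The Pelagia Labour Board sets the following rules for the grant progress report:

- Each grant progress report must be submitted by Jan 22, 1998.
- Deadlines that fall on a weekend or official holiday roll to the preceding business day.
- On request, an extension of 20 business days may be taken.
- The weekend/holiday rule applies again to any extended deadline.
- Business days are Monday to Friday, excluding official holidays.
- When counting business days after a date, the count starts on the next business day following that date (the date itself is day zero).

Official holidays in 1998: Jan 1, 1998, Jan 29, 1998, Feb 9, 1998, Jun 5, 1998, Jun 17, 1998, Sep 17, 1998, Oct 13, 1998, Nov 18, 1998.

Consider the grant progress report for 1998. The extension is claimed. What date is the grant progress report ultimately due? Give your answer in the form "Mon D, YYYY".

The statutory due date is Jan 22, 1998.
Jan 22, 1998 is a Thursday and not a listed holiday, so it stands.
Applying the 20-business-day extension: 20 business days after Jan 22, 1998 is Feb 23, 1998.
Since Feb 23, 1998 is a Monday and not a holiday, the date is unchanged.
So the filing is due Feb 23, 1998.

Feb 23, 1998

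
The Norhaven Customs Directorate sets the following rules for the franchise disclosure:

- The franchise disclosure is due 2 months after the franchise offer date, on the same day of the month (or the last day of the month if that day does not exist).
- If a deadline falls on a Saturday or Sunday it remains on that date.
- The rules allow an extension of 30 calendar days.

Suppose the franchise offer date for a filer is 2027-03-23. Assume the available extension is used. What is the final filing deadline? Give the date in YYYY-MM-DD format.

2 months after 2027-03-23, on the same day of the month, is 2027-05-23.
No adjustment is made for weekends or holidays, so 2027-05-23 stands.
With the 30-day extension, 2027-05-23 becomes 2027-06-22.
2027-06-22 falls on a Tuesday. The rules make no weekend/holiday allowance, so it remains 2027-06-22.
Final deadline: 2027-06-22.

2027-06-22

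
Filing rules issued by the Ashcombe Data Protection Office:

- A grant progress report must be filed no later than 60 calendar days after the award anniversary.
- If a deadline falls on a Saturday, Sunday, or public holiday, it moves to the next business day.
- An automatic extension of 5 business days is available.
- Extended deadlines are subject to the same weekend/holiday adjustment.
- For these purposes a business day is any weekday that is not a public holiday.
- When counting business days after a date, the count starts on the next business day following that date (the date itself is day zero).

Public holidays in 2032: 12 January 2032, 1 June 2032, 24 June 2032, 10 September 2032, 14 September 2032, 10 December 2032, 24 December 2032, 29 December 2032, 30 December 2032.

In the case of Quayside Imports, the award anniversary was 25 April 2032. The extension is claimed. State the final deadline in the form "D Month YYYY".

60 calendar days after 25 April 2032 is 24 June 2032.
Because 24 June 2032 is a listed holiday, the deadline becomes 25 June 2032 (Friday).
Applying the 5-business-day extension: 5 business days after 25 June 2032 is 2 July 2032.
Since 2 July 2032 is a Friday and not a holiday, the date is unchanged.
Deadline: 2 July 2032.

2 July 2032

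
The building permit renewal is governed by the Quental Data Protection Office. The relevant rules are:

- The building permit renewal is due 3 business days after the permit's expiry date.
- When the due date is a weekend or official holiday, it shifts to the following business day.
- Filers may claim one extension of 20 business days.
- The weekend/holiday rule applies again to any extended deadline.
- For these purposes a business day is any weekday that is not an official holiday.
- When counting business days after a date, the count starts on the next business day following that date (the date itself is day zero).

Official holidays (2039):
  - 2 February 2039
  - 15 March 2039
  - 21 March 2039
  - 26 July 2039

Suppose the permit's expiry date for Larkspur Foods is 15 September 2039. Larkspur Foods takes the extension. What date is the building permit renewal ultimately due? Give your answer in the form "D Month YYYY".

18 October 2039

Counting 3 business days after 15 September 2039 (skipping weekends and listed holidays) reaches 20 September 2039.
20 September 2039 (Tuesday) is already a business day.
Applying the 20-business-day extension: 20 business days after 20 September 2039 is 18 October 2039.
18 October 2039 (Tuesday) is already a business day.
Final deadline: 18 October 2039.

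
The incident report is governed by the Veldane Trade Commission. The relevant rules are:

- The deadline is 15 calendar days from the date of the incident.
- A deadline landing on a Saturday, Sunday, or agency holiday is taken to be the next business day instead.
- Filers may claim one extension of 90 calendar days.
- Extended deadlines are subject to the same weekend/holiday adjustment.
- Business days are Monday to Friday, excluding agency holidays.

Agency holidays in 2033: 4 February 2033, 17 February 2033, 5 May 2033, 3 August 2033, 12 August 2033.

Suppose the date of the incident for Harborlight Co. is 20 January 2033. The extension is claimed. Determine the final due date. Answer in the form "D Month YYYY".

Adding 15 calendar days to 20 January 2033 gives 4 February 2033.
4 February 2033 is a listed holiday, so it moves to the next business day, 7 February 2033 (Monday).
With the 90-day extension, 7 February 2033 becomes 8 May 2033.
8 May 2033 falls on a Sunday. Rolling to the next business day gives 9 May 2033, a Monday.
So the filing is due 9 May 2033.

9 May 2033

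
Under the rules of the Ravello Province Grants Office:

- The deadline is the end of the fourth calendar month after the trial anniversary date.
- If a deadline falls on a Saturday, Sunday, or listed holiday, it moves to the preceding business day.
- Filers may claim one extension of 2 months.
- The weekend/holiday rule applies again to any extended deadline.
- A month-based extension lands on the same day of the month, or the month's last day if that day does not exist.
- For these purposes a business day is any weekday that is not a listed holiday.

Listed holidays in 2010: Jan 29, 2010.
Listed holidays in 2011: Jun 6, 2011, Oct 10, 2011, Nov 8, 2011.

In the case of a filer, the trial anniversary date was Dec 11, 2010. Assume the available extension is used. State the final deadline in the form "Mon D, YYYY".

Jun 29, 2011

4 months after Dec 11, 2010 is April 2011; that month ends on Apr 30, 2011.
Apr 30, 2011 is a Saturday; the preceding business day is Apr 29, 2011 (Friday).
Add 2 months to Apr 29, 2011: Jun 29, 2011.
Jun 29, 2011 (Wednesday) is already a business day.
Final deadline: Jun 29, 2011.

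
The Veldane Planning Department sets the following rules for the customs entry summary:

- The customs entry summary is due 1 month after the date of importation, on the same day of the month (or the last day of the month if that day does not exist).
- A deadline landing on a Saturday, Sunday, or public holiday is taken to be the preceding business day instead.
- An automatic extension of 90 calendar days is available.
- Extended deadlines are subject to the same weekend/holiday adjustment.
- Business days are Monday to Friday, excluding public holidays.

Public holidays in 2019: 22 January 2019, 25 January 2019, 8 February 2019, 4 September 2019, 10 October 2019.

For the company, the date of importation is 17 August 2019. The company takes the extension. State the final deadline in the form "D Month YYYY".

16 December 2019

1 month from 17 August 2019 is 17 September 2019.
17 September 2019 falls on a Tuesday, which is a business day, so no adjustment is needed.
With the 90-day extension, 17 September 2019 becomes 16 December 2019.
16 December 2019 is a Monday and not a listed holiday, so it stands.
The final due date is 16 December 2019.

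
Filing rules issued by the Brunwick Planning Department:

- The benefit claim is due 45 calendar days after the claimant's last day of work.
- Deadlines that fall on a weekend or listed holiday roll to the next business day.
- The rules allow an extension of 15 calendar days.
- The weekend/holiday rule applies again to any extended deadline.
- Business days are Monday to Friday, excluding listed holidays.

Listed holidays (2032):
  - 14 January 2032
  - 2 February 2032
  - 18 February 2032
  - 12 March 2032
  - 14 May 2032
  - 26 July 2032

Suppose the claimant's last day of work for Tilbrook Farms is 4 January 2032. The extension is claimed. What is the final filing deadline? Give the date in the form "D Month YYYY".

5 March 2032

From 4 January 2032, 45 calendar days later is 18 February 2032.
18 February 2032 is a listed holiday; the next business day is 19 February 2032 (Thursday).
With the 15-day extension, 19 February 2032 becomes 5 March 2032.
5 March 2032 (Friday) is already a business day.
The final due date is 5 March 2032.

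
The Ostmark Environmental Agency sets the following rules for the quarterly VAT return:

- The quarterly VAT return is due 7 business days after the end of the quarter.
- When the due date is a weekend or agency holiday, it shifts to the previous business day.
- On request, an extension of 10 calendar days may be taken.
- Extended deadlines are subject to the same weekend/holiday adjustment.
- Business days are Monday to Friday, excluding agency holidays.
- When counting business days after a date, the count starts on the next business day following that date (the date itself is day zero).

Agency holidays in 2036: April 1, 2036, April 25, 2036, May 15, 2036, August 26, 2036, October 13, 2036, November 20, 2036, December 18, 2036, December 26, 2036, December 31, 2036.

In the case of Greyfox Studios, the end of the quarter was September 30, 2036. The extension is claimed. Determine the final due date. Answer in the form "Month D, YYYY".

Starting the day after September 30, 2036 and counting 7 business days lands on October 9, 2036.
October 9, 2036 (Thursday) is already a business day.
The 10-calendar-day extension moves the deadline from October 9, 2036 to October 19, 2036.
October 19, 2036 is a Sunday, so it moves to the preceding business day, October 17, 2036 (Friday).
The final due date is October 17, 2036.

October 17, 2036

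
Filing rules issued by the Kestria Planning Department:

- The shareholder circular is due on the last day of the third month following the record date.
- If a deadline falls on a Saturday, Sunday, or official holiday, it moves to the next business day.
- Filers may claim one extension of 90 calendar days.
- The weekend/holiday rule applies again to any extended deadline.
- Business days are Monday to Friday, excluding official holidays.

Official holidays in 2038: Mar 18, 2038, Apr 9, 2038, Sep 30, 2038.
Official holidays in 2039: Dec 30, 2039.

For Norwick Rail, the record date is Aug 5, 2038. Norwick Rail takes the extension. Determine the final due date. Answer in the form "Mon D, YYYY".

Feb 28, 2039

3 months after Aug 5, 2038 falls in November 2038; the last day of that month is Nov 30, 2038.
Since Nov 30, 2038 is a Tuesday and not a holiday, the date is unchanged.
With the 90-day extension, Nov 30, 2038 becomes Feb 28, 2039.
Since Feb 28, 2039 is a Monday and not a holiday, the date is unchanged.
Final deadline: Feb 28, 2039.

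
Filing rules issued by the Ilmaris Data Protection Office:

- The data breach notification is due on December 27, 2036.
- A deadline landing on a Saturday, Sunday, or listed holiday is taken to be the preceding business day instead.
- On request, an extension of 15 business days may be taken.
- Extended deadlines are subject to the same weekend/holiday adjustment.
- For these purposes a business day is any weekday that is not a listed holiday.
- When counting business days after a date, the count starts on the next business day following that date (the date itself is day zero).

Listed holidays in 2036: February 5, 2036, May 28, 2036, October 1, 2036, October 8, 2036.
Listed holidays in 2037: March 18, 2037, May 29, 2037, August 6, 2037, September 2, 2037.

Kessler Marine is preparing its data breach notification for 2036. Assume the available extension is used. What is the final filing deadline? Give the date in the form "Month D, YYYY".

January 16, 2037

Start from the fixed due date, December 27, 2036.
Because December 27, 2036 is a Saturday, the deadline becomes December 26, 2036 (Friday).
The 15-business-day extension runs from December 26, 2036 to January 16, 2037.
January 16, 2037 falls on a Friday, which is a business day, so no adjustment is needed.
The final due date is January 16, 2037.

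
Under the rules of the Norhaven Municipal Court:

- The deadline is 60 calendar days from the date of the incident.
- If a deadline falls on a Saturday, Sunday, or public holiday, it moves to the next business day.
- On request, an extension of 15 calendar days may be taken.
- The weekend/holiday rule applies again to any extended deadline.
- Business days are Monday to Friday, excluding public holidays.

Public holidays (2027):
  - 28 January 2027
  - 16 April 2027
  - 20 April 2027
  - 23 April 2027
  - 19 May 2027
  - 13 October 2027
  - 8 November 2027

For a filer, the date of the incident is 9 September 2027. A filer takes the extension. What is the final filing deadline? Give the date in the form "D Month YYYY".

Trigger date 9 September 2027 + 60 calendar days = 8 November 2027.
8 November 2027 falls on a listed holiday. Rolling to the next business day gives 9 November 2027, a Tuesday.
The 15-calendar-day extension moves the deadline from 9 November 2027 to 24 November 2027.
24 November 2027 falls on a Wednesday, which is a business day, so no adjustment is needed.
The final due date is 24 November 2027.

24 November 2027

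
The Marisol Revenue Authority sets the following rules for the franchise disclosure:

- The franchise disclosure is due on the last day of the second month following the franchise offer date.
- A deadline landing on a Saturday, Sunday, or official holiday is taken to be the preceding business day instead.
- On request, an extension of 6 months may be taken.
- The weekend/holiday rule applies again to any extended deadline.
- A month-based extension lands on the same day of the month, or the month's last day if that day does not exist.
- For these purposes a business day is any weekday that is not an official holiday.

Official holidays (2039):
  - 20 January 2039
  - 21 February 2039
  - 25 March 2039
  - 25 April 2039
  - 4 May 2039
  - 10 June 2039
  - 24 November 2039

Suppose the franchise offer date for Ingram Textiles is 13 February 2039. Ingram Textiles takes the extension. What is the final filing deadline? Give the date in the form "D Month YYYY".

28 October 2039

2 months after 13 February 2039 falls in April 2039; the last day of that month is 30 April 2039.
Because 30 April 2039 is a Saturday, the deadline becomes 29 April 2039 (Friday).
Add 6 months to 29 April 2039: 29 October 2039.
Because 29 October 2039 is a Saturday, the deadline becomes 28 October 2039 (Friday).
Final deadline: 28 October 2039.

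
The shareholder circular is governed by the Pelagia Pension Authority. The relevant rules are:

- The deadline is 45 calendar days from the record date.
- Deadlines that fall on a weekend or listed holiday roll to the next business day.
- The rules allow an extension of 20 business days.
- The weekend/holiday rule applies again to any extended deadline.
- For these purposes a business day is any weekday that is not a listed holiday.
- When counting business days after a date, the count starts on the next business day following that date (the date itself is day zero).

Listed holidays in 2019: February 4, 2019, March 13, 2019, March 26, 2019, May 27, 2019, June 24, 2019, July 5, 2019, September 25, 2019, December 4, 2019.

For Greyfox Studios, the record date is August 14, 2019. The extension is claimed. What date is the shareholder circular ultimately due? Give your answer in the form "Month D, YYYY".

October 28, 2019

45 calendar days after August 14, 2019 is September 28, 2019.
September 28, 2019 falls on a Saturday. Rolling to the next business day gives September 30, 2019, a Monday.
Counting 20 further business days from September 30, 2019 reaches October 28, 2019.
Since October 28, 2019 is a Monday and not a holiday, the date is unchanged.
So the filing is due October 28, 2019.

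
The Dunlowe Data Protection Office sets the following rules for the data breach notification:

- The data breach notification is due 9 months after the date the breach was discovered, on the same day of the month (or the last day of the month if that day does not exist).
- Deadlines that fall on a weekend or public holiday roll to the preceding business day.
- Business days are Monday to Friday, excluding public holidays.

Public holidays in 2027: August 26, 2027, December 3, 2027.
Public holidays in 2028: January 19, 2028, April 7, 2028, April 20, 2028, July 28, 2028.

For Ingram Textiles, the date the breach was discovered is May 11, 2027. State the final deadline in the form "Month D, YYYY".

February 11, 2028

9 months after May 11, 2027, on the same day of the month, is February 11, 2028.
Since February 11, 2028 is a Friday and not a holiday, the date is unchanged.
So the filing is due February 11, 2028.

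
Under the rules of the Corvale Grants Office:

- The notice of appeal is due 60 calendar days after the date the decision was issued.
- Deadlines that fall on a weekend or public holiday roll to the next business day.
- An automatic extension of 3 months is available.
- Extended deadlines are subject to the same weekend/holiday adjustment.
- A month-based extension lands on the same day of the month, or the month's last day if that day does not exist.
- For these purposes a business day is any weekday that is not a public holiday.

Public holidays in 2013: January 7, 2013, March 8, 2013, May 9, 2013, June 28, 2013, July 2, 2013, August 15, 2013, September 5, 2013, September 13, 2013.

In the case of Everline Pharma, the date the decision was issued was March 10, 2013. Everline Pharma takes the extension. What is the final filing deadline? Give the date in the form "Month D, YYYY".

60 calendar days after March 10, 2013 is May 9, 2013.
May 9, 2013 falls on a listed holiday. Rolling to the next business day gives May 10, 2013, a Friday.
Applying the 3 months extension: 3 months after May 10, 2013 is August 10, 2013.
Because August 10, 2013 is a Saturday, the deadline becomes August 12, 2013 (Monday).
The final due date is August 12, 2013.

August 12, 2013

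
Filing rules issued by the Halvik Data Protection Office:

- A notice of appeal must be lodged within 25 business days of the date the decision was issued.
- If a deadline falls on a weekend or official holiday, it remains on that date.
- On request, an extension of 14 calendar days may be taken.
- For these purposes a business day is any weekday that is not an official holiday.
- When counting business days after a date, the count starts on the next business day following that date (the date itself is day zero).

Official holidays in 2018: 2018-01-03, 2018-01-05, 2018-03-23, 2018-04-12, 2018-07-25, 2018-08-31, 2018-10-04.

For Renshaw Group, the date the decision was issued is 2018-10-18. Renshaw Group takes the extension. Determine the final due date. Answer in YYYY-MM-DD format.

2018-12-06

Starting the day after 2018-10-18 and counting 25 business days lands on 2018-11-22.
2018-11-22 is a Thursday; no weekend or holiday adjustment applies.
With the 14-day extension, 2018-11-22 becomes 2018-12-06.
2018-12-06 is a Thursday; no weekend or holiday adjustment applies.
Deadline: 2018-12-06.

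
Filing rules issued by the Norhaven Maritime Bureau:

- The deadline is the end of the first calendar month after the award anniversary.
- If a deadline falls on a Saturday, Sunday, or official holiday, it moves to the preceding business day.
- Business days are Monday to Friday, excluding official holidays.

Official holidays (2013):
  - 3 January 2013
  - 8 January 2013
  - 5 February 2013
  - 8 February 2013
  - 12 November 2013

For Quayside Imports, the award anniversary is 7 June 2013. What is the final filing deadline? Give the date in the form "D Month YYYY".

31 July 2013

1 month after 7 June 2013 is July 2013; that month ends on 31 July 2013.
31 July 2013 (Wednesday) is already a business day.
Final deadline: 31 July 2013.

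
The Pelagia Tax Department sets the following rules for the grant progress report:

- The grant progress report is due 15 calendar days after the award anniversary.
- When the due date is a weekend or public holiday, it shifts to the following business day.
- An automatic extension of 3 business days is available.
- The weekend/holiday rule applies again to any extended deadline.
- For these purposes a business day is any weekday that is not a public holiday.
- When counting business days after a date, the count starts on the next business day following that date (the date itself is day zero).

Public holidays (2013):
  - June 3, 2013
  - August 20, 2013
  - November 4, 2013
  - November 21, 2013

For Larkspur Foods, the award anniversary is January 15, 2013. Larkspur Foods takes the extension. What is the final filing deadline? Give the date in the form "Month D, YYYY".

February 4, 2013

15 calendar days after January 15, 2013 is January 30, 2013.
January 30, 2013 (Wednesday) is already a business day.
The 3-business-day extension runs from January 30, 2013 to February 4, 2013.
February 4, 2013 (Monday) is already a business day.
So the filing is due February 4, 2013.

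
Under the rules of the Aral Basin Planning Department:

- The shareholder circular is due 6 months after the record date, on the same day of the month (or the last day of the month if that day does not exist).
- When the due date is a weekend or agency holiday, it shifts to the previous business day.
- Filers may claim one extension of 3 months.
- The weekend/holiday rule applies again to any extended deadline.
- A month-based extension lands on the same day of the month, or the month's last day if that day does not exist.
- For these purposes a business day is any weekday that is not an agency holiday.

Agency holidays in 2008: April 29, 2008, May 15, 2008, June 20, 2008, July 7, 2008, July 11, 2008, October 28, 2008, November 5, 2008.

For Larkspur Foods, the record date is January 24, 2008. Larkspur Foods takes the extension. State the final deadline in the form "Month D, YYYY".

October 24, 2008

6 months from January 24, 2008 is July 24, 2008.
July 24, 2008 falls on a Thursday, which is a business day, so no adjustment is needed.
Add 3 months to July 24, 2008: October 24, 2008.
October 24, 2008 (Friday) is already a business day.
The final due date is October 24, 2008.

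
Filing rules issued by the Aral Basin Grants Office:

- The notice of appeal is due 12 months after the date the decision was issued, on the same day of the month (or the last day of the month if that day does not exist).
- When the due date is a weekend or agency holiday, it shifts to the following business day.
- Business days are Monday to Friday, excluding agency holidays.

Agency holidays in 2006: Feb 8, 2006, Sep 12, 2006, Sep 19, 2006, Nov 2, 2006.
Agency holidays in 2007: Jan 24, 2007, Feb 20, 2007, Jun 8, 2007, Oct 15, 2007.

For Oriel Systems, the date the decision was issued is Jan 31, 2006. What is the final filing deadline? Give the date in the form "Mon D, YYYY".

Jan 31, 2007

12 months from Jan 31, 2006 is Jan 31, 2007.
Jan 31, 2007 is a Wednesday and not a listed holiday, so it stands.
The final due date is Jan 31, 2007.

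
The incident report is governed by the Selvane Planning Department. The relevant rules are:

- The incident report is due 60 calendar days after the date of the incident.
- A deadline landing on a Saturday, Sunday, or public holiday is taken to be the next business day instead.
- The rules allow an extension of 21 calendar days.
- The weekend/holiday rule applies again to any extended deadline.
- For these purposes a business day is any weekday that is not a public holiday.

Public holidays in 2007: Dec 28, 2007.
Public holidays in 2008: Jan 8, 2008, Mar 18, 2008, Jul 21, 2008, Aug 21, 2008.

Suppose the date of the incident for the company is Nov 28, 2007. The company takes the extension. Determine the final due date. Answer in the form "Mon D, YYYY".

Adding 60 calendar days to Nov 28, 2007 gives Jan 27, 2008.
Jan 27, 2008 is a Sunday; the next business day is Jan 28, 2008 (Monday).
Applying the 21-calendar-day extension: Jan 28, 2008 + 21 days = Feb 18, 2008.
Feb 18, 2008 (Monday) is already a business day.
The final due date is Feb 18, 2008.

Feb 18, 2008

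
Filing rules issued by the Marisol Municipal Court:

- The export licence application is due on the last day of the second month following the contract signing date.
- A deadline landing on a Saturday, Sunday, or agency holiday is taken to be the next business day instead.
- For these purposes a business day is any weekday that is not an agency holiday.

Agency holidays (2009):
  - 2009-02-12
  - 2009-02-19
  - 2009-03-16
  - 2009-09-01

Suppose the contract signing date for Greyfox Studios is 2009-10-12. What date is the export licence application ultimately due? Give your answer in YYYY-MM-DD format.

2009-12-31

The second month after 2009-10-12 is December 2009, whose last day is 2009-12-31.
2009-12-31 (Thursday) is already a business day.
Deadline: 2009-12-31.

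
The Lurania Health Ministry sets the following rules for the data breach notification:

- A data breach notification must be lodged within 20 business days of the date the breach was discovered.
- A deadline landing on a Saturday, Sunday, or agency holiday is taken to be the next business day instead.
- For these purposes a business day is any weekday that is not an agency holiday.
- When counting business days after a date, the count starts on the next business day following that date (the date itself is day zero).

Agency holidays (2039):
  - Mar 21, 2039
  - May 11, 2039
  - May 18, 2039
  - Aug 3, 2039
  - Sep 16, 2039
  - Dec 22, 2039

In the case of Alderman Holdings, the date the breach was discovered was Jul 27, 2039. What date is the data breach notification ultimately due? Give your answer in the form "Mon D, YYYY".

Starting the day after Jul 27, 2039 and counting 20 business days lands on Aug 25, 2039.
Aug 25, 2039 (Thursday) is already a business day.
So the filing is due Aug 25, 2039.

Aug 25, 2039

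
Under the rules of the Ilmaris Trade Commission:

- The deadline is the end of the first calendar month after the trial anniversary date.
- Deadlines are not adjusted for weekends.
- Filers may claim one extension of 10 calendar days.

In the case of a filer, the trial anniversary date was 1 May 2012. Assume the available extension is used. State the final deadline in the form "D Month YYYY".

1 month after 1 May 2012 falls in June 2012; the last day of that month is 30 June 2012.
30 June 2012 falls on a Saturday. The rules make no weekend/holiday allowance, so it remains 30 June 2012.
The 10-calendar-day extension moves the deadline from 30 June 2012 to 10 July 2012.
10 July 2012 falls on a Tuesday. The rules make no weekend/holiday allowance, so it remains 10 July 2012.
Final deadline: 10 July 2012.

10 July 2012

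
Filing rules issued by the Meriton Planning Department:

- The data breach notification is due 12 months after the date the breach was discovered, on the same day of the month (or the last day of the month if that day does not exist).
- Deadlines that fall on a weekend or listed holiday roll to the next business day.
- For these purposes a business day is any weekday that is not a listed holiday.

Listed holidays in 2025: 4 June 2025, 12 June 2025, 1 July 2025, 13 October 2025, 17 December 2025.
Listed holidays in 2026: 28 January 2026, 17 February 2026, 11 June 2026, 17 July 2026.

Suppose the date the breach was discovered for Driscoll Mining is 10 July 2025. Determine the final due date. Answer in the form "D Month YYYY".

10 July 2026

12 months after 10 July 2025, on the same day of the month, is 10 July 2026.
10 July 2026 is a Friday and not a listed holiday, so it stands.
Deadline: 10 July 2026.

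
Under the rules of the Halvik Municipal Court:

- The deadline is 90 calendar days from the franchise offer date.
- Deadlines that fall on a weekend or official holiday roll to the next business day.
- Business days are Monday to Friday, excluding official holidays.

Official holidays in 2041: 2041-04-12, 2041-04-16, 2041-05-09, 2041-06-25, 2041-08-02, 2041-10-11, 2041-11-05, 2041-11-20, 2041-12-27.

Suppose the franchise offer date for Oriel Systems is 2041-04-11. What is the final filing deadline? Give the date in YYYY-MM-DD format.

2041-07-10

Trigger date 2041-04-11 + 90 calendar days = 2041-07-10.
Since 2041-07-10 is a Wednesday and not a holiday, the date is unchanged.
So the filing is due 2041-07-10.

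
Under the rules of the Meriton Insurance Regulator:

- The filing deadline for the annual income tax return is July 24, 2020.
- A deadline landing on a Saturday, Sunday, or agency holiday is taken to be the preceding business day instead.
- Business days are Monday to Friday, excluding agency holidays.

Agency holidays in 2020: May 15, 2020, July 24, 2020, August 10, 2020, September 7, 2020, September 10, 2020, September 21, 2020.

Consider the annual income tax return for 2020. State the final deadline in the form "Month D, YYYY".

July 23, 2020

Start from the fixed due date, July 24, 2020.
July 24, 2020 falls on a listed holiday. Rolling to the preceding business day gives July 23, 2020, a Thursday.
Final deadline: July 23, 2020.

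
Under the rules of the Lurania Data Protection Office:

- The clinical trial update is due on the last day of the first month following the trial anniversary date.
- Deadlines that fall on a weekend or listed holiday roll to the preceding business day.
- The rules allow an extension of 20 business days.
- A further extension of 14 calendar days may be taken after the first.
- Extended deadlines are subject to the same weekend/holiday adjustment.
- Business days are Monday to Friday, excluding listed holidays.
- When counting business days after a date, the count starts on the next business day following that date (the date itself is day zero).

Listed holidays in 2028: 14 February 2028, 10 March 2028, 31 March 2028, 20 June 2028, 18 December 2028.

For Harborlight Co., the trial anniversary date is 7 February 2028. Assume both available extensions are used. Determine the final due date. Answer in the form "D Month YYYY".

12 May 2028

1 month after 7 February 2028 is March 2028; that month ends on 31 March 2028.
31 March 2028 is a listed holiday; the preceding business day is 30 March 2028 (Thursday).
The 20-business-day extension runs from 30 March 2028 to 28 April 2028.
28 April 2028 is a Friday and not a listed holiday, so it stands.
Add the 14 calendar-day extension to 28 April 2028: 12 May 2028.
12 May 2028 falls on a Friday, which is a business day, so no adjustment is needed.
So the filing is due 12 May 2028.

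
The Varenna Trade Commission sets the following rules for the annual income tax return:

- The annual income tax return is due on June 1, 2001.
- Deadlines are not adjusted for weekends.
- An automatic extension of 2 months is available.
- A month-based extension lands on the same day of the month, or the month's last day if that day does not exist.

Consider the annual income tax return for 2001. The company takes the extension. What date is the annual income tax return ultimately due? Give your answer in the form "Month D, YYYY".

August 1, 2001

The statutory due date is June 1, 2001.
June 1, 2001 falls on a Friday. The rules make no weekend/holiday allowance, so it remains June 1, 2001.
Applying the 2 months extension: 2 months after June 1, 2001 is August 1, 2001.
No adjustment is made for weekends or holidays, so August 1, 2001 stands.
Final deadline: August 1, 2001.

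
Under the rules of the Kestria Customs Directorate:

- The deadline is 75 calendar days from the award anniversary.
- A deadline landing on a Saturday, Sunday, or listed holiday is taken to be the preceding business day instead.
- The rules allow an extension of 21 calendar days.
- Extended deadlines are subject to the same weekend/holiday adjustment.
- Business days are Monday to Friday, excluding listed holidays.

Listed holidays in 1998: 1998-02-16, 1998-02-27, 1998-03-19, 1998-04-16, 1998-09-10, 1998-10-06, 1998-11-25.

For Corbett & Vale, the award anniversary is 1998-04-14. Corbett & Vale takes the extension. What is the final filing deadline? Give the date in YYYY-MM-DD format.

1998-07-17

Adding 75 calendar days to 1998-04-14 gives 1998-06-28.
1998-06-28 is a Sunday, so it moves to the preceding business day, 1998-06-26 (Friday).
The 21-calendar-day extension moves the deadline from 1998-06-26 to 1998-07-17.
Since 1998-07-17 is a Friday and not a holiday, the date is unchanged.
So the filing is due 1998-07-17.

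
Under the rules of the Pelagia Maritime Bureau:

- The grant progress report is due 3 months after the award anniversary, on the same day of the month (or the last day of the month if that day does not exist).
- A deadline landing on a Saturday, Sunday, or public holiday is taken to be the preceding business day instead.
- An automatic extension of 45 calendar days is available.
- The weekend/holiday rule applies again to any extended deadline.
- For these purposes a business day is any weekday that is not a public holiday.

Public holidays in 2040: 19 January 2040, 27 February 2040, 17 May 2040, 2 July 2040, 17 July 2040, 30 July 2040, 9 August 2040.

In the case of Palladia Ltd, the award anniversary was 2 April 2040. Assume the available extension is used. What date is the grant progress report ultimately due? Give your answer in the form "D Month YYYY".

13 August 2040

3 months from 2 April 2040 is 2 July 2040.
2 July 2040 is a listed holiday; the preceding business day is 29 June 2040 (Friday).
Applying the 45-calendar-day extension: 29 June 2040 + 45 days = 13 August 2040.
13 August 2040 is a Monday and not a listed holiday, so it stands.
Deadline: 13 August 2040.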